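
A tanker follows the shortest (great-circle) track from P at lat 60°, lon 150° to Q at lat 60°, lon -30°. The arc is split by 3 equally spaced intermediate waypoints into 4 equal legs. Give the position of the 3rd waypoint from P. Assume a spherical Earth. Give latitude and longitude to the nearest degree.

≈ lat 75°, lon -30°

Convert each endpoint to a unit vector on the sphere (x = cos φ cos λ, y = cos φ sin λ, z = sin φ).
The central angle between the endpoints is δ = arccos(p₁·p₂) ≈ 1.047 rad (60.0°).
Interpolate at f = 3/4 with slerp weights a = sin((1−f)δ)/sin δ ≈ 0.299, b = sin(fδ)/sin δ ≈ 0.816.
p = a·p₁ + b·p₂ ≈ (0.224, -0.129, 0.966); φ = arcsin(p_z) ≈ 75.00°, λ = atan2(p_y, p_x) ≈ -30.00°.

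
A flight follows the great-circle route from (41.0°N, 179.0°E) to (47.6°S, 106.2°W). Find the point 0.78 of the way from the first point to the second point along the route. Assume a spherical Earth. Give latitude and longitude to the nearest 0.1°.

Write both endpoints as unit vectors p₁, p₂ with components (cos φ cos λ, cos φ sin λ, sin φ).
The central angle between the endpoints is δ = arccos(p₁·p₂) ≈ 1.929 rad (110.6°).
Interpolate at f = 0.78 with slerp weights a = sin((1−f)δ)/sin δ ≈ 0.440, b = sin(fδ)/sin δ ≈ 1.066.
p = a·p₁ + b·p₂ ≈ (-0.532, -0.684, -0.498); φ = arcsin(p_z) ≈ -29.89°, λ = atan2(p_y, p_x) ≈ -127.88°.

≈ (29.9°S, 127.9°W)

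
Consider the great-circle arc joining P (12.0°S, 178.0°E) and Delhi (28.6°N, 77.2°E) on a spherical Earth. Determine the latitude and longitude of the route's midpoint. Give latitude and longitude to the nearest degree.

Write both endpoints as unit vectors p₁, p₂ with components (cos φ cos λ, cos φ sin λ, sin φ).
The central angle between the endpoints is δ = arccos(p₁·p₂) ≈ 1.834 rad (105.1°).
Interpolate at f = 1/2 with slerp weights a = sin((1−f)δ)/sin δ ≈ 0.822, b = sin(fδ)/sin δ ≈ 0.822.
p = a·p₁ + b·p₂ ≈ (-0.644, 0.732, 0.223); φ = arcsin(p_z) ≈ 12.86°, λ = atan2(p_y, p_x) ≈ 131.33°.

≈ (13°N, 131°E)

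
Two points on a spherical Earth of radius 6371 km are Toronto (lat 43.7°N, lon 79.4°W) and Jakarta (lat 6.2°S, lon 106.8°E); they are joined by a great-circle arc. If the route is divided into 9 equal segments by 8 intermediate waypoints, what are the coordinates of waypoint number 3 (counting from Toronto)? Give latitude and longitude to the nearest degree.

≈ lat 83°N, lon 174°W

The haversine formula gives a central angle δ ≈ 2.480 rad (142.1°) between the endpoints.
Interpolate at f = 3/9 with slerp weights a = sin((1−f)δ)/sin δ ≈ 1.623, b = sin(fδ)/sin δ ≈ 1.198.
p = a·p₁ + b·p₂ ≈ (-0.128, -0.013, 0.992); φ = arcsin(p_z) ≈ 82.58°, λ = atan2(p_y, p_x) ≈ -174.21°.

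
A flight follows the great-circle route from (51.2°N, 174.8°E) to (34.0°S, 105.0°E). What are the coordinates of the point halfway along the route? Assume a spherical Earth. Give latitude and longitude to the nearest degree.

Write both endpoints as unit vectors p₁, p₂ with components (cos φ cos λ, cos φ sin λ, sin φ).
The central angle between the endpoints is δ = arccos(p₁·p₂) ≈ 1.830 rad (104.9°).
Interpolate at f = 1/2 with slerp weights a = sin((1−f)δ)/sin δ ≈ 0.820, b = sin(fδ)/sin δ ≈ 0.820.
p = a·p₁ + b·p₂ ≈ (-0.688, 0.703, 0.181); φ = arcsin(p_z) ≈ 10.40°, λ = atan2(p_y, p_x) ≈ 134.36°.

≈ (10°N, 134°E)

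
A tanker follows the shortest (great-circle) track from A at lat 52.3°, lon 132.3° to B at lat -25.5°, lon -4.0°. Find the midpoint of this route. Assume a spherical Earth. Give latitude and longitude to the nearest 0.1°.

≈ lat 30.0°, lon 38.5°

Convert each endpoint to a unit vector on the sphere (x = cos φ cos λ, y = cos φ sin λ, z = sin φ).
The central angle between the endpoints is δ = arccos(p₁·p₂) ≈ 2.403 rad (137.7°).
Interpolate at f = 1/2 with slerp weights a = sin((1−f)δ)/sin δ ≈ 1.386, b = sin(fδ)/sin δ ≈ 1.386.
p = a·p₁ + b·p₂ ≈ (0.677, 0.540, 0.500); φ = arcsin(p_z) ≈ 29.99°, λ = atan2(p_y, p_x) ≈ 38.54°.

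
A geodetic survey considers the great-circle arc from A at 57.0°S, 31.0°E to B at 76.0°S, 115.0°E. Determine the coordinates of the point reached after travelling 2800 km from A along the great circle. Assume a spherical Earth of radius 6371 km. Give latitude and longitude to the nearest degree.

≈ 76°S, 78°E

Convert each endpoint to a unit vector on the sphere (x = cos φ cos λ, y = cos φ sin λ, z = sin φ).
The central angle between the endpoints is δ = arccos(p₁·p₂) ≈ 0.596 rad (34.2°). The total great-circle distance is δ·R ≈ 0.596 × 6371 ≈ 3798 km, so the target fraction is f = 2800/3798 ≈ 0.737.
Interpolate at f ≈ 0.737 with slerp weights a = sin((1−f)δ)/sin δ ≈ 0.278, b = sin(fδ)/sin δ ≈ 0.758.
p = a·p₁ + b·p₂ ≈ (0.052, 0.244, -0.968); φ = arcsin(p_z) ≈ -75.55°, λ = atan2(p_y, p_x) ≈ 77.93°.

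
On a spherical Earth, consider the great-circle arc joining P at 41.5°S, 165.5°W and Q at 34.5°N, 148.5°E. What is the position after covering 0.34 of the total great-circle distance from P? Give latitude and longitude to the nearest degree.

≈ 16°S, 177°E

The haversine formula gives a central angle δ ≈ 1.517 rad (86.9°) between the endpoints.
Interpolate at f = 0.34 with slerp weights a = sin((1−f)δ)/sin δ ≈ 0.843, b = sin(fδ)/sin δ ≈ 0.494.
p = a·p₁ + b·p₂ ≈ (-0.959, 0.055, -0.279); φ = arcsin(p_z) ≈ -16.20°, λ = atan2(p_y, p_x) ≈ 176.74°.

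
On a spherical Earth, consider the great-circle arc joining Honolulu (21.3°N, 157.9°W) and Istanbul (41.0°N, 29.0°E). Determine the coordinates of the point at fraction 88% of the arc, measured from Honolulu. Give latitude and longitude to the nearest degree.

≈ 55°N, 32°E

Write both endpoints as unit vectors p₁, p₂ with components (cos φ cos λ, cos φ sin λ, sin φ).
The central angle between the endpoints is δ = arccos(p₁·p₂) ≈ 2.049 rad (117.4°).
Interpolate at f = 0.88 with slerp weights a = sin((1−f)δ)/sin δ ≈ 0.274, b = sin(fδ)/sin δ ≈ 1.096.
p = a·p₁ + b·p₂ ≈ (0.487, 0.305, 0.819); φ = arcsin(p_z) ≈ 54.94°, λ = atan2(p_y, p_x) ≈ 32.06°.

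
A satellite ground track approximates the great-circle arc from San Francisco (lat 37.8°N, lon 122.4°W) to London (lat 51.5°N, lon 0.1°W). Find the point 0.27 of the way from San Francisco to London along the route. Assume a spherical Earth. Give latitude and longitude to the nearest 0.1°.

The haversine formula gives a central angle δ ≈ 1.352 rad (77.5°) between the endpoints.
Interpolate at f = 0.27 with slerp weights a = sin((1−f)δ)/sin δ ≈ 0.855, b = sin(fδ)/sin δ ≈ 0.366.
p = a·p₁ + b·p₂ ≈ (-0.134, -0.571, 0.810); φ = arcsin(p_z) ≈ 54.11°, λ = atan2(p_y, p_x) ≈ -103.24°.

≈ lat 54.1°N, lon 103.2°W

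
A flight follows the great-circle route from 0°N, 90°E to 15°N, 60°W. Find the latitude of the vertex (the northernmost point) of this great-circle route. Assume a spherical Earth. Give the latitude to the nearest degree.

≈ 28°N

The great circle lies in the plane with unit normal n̂ = (p₁ × p₂)/|p₁ × p₂|.
Here n̂_z ≈ -0.881; the vertex latitude is φ_max = arccos|n̂_z| ≈ 28.2°.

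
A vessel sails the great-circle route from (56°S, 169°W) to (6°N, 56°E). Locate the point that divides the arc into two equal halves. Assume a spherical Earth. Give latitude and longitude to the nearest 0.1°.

≈ (45.3°S, 89.4°E)

Write both endpoints as unit vectors p₁, p₂ with components (cos φ cos λ, cos φ sin λ, sin φ).
The central angle between the endpoints is δ = arccos(p₁·p₂) ≈ 2.071 rad (118.7°).
Interpolate at f = 1/2 with slerp weights a = sin((1−f)δ)/sin δ ≈ 0.980, b = sin(fδ)/sin δ ≈ 0.980.
p = a·p₁ + b·p₂ ≈ (0.007, 0.704, -0.710); φ = arcsin(p_z) ≈ -45.27°, λ = atan2(p_y, p_x) ≈ 89.42°.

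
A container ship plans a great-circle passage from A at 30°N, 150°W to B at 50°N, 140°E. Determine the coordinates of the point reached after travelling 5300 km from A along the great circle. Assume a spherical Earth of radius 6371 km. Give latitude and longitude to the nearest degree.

≈ 50°N, 151°E

Convert each endpoint to a unit vector on the sphere (x = cos φ cos λ, y = cos φ sin λ, z = sin φ).
The central angle between the endpoints is δ = arccos(p₁·p₂) ≈ 0.960 rad (55.0°). The total great-circle distance is δ·R ≈ 0.960 × 6371 ≈ 6117 km, so the target fraction is f = 5300/6117 ≈ 0.866.
Interpolate at f ≈ 0.866 with slerp weights a = sin((1−f)δ)/sin δ ≈ 0.156, b = sin(fδ)/sin δ ≈ 0.902.
p = a·p₁ + b·p₂ ≈ (-0.561, 0.305, 0.769); φ = arcsin(p_z) ≈ 50.29°, λ = atan2(p_y, p_x) ≈ 151.47°.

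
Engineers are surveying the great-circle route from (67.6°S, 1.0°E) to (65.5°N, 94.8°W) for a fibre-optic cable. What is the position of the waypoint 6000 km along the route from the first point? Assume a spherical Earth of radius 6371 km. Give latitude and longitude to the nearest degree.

≈ (21°S, 43°W)

Write both endpoints as unit vectors p₁, p₂ with components (cos φ cos λ, cos φ sin λ, sin φ).
The central angle between the endpoints is δ = arccos(p₁·p₂) ≈ 2.601 rad (149.0°). The total great-circle distance is δ·R ≈ 2.601 × 6371 ≈ 16569 km, so the target fraction is f = 6000/16569 ≈ 0.362.
Interpolate at f ≈ 0.362 with slerp weights a = sin((1−f)δ)/sin δ ≈ 1.935, b = sin(fδ)/sin δ ≈ 1.571.
p = a·p₁ + b·p₂ ≈ (0.683, -0.636, -0.360); φ = arcsin(p_z) ≈ -21.08°, λ = atan2(p_y, p_x) ≈ -42.98°.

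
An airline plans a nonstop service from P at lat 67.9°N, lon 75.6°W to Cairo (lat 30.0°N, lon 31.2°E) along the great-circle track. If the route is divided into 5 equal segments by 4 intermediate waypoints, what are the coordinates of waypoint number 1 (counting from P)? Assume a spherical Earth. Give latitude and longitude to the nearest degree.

≈ lat 70°N, lon 37°W

Write both endpoints as unit vectors p₁, p₂ with components (cos φ cos λ, cos φ sin λ, sin φ).
The central angle between the endpoints is δ = arccos(p₁·p₂) ≈ 1.193 rad (68.3°).
Interpolate at f = 1/5 with slerp weights a = sin((1−f)δ)/sin δ ≈ 0.878, b = sin(fδ)/sin δ ≈ 0.254.
p = a·p₁ + b·p₂ ≈ (0.270, -0.206, 0.940); φ = arcsin(p_z) ≈ 70.13°, λ = atan2(p_y, p_x) ≈ -37.27°.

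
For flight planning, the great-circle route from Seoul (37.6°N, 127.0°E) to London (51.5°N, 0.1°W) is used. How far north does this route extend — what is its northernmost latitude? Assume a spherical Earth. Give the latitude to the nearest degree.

≈ 66°N

The great circle lies in the plane with unit normal n̂ = (p₁ × p₂)/|p₁ × p₂|.
Here n̂_z ≈ -0.400; the vertex latitude is φ_max = arccos|n̂_z| ≈ 66.4°.
Check via Clairaut: cos φ_max = |cos φ₁| · sin C = cos(37.6°)·sin(30.3°) ≈ 0.400, again giving ≈ 66.4°.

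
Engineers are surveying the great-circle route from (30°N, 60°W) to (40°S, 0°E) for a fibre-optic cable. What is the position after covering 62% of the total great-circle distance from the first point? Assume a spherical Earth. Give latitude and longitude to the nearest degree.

≈ (14°S, 26°W)

Write both endpoints as unit vectors p₁, p₂ with components (cos φ cos λ, cos φ sin λ, sin φ).
The central angle between the endpoints is δ = arccos(p₁·p₂) ≈ 1.560 rad (89.4°).
Interpolate at f = 0.62 with slerp weights a = sin((1−f)δ)/sin δ ≈ 0.559, b = sin(fδ)/sin δ ≈ 0.824.
p = a·p₁ + b·p₂ ≈ (0.873, -0.419, -0.250); φ = arcsin(p_z) ≈ -14.47°, λ = atan2(p_y, p_x) ≈ -25.65°.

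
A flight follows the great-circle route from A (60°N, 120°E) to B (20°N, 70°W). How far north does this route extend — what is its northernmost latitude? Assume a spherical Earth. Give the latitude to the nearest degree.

The great circle lies in the plane with unit normal n̂ = (p₁ × p₂)/|p₁ × p₂|.
Here n̂_z ≈ +0.083; the vertex latitude is φ_max = arccos|n̂_z| ≈ 85.3°.
Check via Clairaut: cos φ_max = |cos φ₁| · sin C = cos(60.0°)·sin(9.5°) ≈ 0.083, again giving ≈ 85.3°.

≈ 85°N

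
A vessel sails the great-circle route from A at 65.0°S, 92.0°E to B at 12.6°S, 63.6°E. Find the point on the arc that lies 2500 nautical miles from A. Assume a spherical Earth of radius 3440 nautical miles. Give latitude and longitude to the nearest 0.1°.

Convert each endpoint to a unit vector on the sphere (x = cos φ cos λ, y = cos φ sin λ, z = sin φ).
The central angle between the endpoints is δ = arccos(p₁·p₂) ≈ 0.976 rad (55.9°). The total great-circle distance is δ·R ≈ 0.976 × 3440 ≈ 3357 nmi, so the target fraction is f = 2500/3357 ≈ 0.745.
Interpolate at f ≈ 0.745 with slerp weights a = sin((1−f)δ)/sin δ ≈ 0.298, b = sin(fδ)/sin δ ≈ 0.802.
p = a·p₁ + b·p₂ ≈ (0.344, 0.827, -0.445); φ = arcsin(p_z) ≈ -26.41°, λ = atan2(p_y, p_x) ≈ 67.43°.

≈ 26.4°S, 67.4°E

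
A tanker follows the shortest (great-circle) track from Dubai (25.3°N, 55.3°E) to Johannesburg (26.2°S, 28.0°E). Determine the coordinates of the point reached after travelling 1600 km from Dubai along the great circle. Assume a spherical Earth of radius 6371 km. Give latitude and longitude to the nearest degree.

≈ 13°N, 48°E

Write both endpoints as unit vectors p₁, p₂ with components (cos φ cos λ, cos φ sin λ, sin φ).
The central angle between the endpoints is δ = arccos(p₁·p₂) ≈ 1.010 rad (57.8°). The total great-circle distance is δ·R ≈ 1.010 × 6371 ≈ 6432 km, so the target fraction is f = 1600/6432 ≈ 0.249.
Interpolate at f ≈ 0.249 with slerp weights a = sin((1−f)δ)/sin δ ≈ 0.812, b = sin(fδ)/sin δ ≈ 0.294.
p = a·p₁ + b·p₂ ≈ (0.651, 0.728, 0.218); φ = arcsin(p_z) ≈ 12.57°, λ = atan2(p_y, p_x) ≈ 48.19°.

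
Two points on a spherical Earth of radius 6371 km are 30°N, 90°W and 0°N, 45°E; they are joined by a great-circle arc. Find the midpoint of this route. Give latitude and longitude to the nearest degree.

Convert each endpoint to a unit vector on the sphere (x = cos φ cos λ, y = cos φ sin λ, z = sin φ).
The central angle between the endpoints is δ = arccos(p₁·p₂) ≈ 2.230 rad (127.8°).
Interpolate at f = 1/2 with slerp weights a = sin((1−f)δ)/sin δ ≈ 1.136, b = sin(fδ)/sin δ ≈ 1.136.
p = a·p₁ + b·p₂ ≈ (0.803, -0.180, 0.568); φ = arcsin(p_z) ≈ 34.60°, λ = atan2(p_y, p_x) ≈ -12.67°.

≈ 35°N, 13°W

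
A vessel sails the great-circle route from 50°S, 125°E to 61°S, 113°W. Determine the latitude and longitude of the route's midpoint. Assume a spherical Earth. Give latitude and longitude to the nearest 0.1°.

≈ 71.0°S, 171.8°E

From cos δ = sin φ₁ sin φ₂ + cos φ₁ cos φ₂ cos Δλ, the central angle is δ ≈ 1.042 rad (59.7°).
Interpolate at f = 1/2 with slerp weights a = sin((1−f)δ)/sin δ ≈ 0.576, b = sin(fδ)/sin δ ≈ 0.576.
p = a·p₁ + b·p₂ ≈ (-0.322, 0.046, -0.946); φ = arcsin(p_z) ≈ -71.03°, λ = atan2(p_y, p_x) ≈ 171.82°.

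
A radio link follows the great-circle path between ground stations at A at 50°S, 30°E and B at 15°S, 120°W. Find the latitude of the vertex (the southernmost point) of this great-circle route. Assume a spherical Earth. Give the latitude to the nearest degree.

The great circle lies in the plane with unit normal n̂ = (p₁ × p₂)/|p₁ × p₂|.
Here n̂_z ≈ -0.330; the vertex latitude is φ_max = arccos|n̂_z| ≈ 70.7°.
Check via Clairaut: cos φ_max = |cos φ₁| · sin C = cos(50.0°)·sin(149.1°) ≈ 0.330, again giving ≈ 70.7°.

≈ 71°S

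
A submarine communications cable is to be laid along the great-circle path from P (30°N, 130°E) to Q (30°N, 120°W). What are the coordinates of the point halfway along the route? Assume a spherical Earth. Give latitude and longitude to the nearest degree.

≈ (45°N, 175°W)

Convert each endpoint to a unit vector on the sphere (x = cos φ cos λ, y = cos φ sin λ, z = sin φ).
The central angle between the endpoints is δ = arccos(p₁·p₂) ≈ 1.577 rad (90.4°).
Interpolate at f = 1/2 with slerp weights a = sin((1−f)δ)/sin δ ≈ 0.709, b = sin(fδ)/sin δ ≈ 0.709.
p = a·p₁ + b·p₂ ≈ (-0.702, -0.061, 0.709); φ = arcsin(p_z) ≈ 45.19°, λ = atan2(p_y, p_x) ≈ -175.00°.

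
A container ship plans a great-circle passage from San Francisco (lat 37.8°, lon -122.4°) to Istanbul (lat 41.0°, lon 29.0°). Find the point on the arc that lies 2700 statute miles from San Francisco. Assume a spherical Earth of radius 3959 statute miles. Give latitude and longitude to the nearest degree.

From cos δ = sin φ₁ sin φ₂ + cos φ₁ cos φ₂ cos Δλ, the central angle is δ ≈ 1.693 rad (97.0°). The total great-circle distance is δ·R ≈ 1.693 × 3959 ≈ 6701 mi, so the target fraction is f = 2700/6701 ≈ 0.403.
Interpolate at f ≈ 0.403 with slerp weights a = sin((1−f)δ)/sin δ ≈ 0.853, b = sin(fδ)/sin δ ≈ 0.635.
p = a·p₁ + b·p₂ ≈ (0.058, -0.337, 0.940); φ = arcsin(p_z) ≈ 70.00°, λ = atan2(p_y, p_x) ≈ -80.26°.

≈ lat 70°, lon -80°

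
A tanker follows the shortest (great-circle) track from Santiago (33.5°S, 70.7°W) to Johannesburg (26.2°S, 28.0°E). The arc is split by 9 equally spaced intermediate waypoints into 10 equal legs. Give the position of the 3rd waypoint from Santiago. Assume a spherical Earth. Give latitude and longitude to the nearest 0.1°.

≈ 41.1°S, 40.9°W

Convert each endpoint to a unit vector on the sphere (x = cos φ cos λ, y = cos φ sin λ, z = sin φ).
The central angle between the endpoints is δ = arccos(p₁·p₂) ≈ 1.440 rad (82.5°).
Interpolate at f = 3/10 with slerp weights a = sin((1−f)δ)/sin δ ≈ 0.853, b = sin(fδ)/sin δ ≈ 0.422.
p = a·p₁ + b·p₂ ≈ (0.570, -0.493, -0.657); φ = arcsin(p_z) ≈ -41.09°, λ = atan2(p_y, p_x) ≈ -40.90°.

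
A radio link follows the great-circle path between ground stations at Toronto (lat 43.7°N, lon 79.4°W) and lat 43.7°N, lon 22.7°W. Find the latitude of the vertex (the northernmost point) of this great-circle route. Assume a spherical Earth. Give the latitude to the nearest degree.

≈ 47°N

The great circle lies in the plane with unit normal n̂ = (p₁ × p₂)/|p₁ × p₂|.
Here n̂_z ≈ +0.677; the vertex latitude is φ_max = arccos|n̂_z| ≈ 47.4°.
Check via Clairaut: cos φ_max = |cos φ₁| · sin C = cos(43.7°)·sin(69.6°) ≈ 0.677, again giving ≈ 47.4°.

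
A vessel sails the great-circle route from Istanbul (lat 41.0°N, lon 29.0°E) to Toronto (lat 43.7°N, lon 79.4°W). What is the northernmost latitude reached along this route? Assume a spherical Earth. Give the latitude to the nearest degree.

The great circle lies in the plane with unit normal n̂ = (p₁ × p₂)/|p₁ × p₂|.
Here n̂_z ≈ -0.539; the vertex latitude is φ_max = arccos|n̂_z| ≈ 57.4°.

≈ 57°N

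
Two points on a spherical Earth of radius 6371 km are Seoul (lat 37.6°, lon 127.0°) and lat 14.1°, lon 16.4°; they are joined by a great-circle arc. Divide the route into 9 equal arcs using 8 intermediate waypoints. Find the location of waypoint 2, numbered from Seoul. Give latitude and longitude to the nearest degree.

≈ lat 43°, lon 100°

From cos δ = sin φ₁ sin φ₂ + cos φ₁ cos φ₂ cos Δλ, the central angle is δ ≈ 1.693 rad (97.0°).
Interpolate at f = 2/9 with slerp weights a = sin((1−f)δ)/sin δ ≈ 0.975, b = sin(fδ)/sin δ ≈ 0.370.
p = a·p₁ + b·p₂ ≈ (-0.121, 0.718, 0.685); φ = arcsin(p_z) ≈ 43.25°, λ = atan2(p_y, p_x) ≈ 99.53°.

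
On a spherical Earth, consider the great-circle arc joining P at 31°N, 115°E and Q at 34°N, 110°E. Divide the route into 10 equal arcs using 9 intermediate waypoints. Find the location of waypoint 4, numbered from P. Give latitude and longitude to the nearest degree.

Convert each endpoint to a unit vector on the sphere (x = cos φ cos λ, y = cos φ sin λ, z = sin φ).
The central angle between the endpoints is δ = arccos(p₁·p₂) ≈ 0.090 rad (5.2°).
Interpolate at f = 4/10 with slerp weights a = sin((1−f)δ)/sin δ ≈ 0.601, b = sin(fδ)/sin δ ≈ 0.400.
p = a·p₁ + b·p₂ ≈ (-0.331, 0.778, 0.533); φ = arcsin(p_z) ≈ 32.22°, λ = atan2(p_y, p_x) ≈ 113.04°.

≈ 32°N, 113°E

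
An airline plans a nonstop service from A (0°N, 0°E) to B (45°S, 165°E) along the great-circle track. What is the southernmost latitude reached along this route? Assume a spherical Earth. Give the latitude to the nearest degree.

The great circle lies in the plane with unit normal n̂ = (p₁ × p₂)/|p₁ × p₂|.
Here n̂_z ≈ +0.251; the vertex latitude is φ_max = arccos|n̂_z| ≈ 75.5°.
Check via Clairaut: cos φ_max = |cos φ₁| · sin C = cos(0.0°)·sin(165.5°) ≈ 0.251, again giving ≈ 75.5°.

≈ 75°S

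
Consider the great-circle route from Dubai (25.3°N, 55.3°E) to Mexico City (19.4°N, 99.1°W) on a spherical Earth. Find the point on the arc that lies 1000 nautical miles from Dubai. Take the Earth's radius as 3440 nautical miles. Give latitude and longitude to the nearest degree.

≈ 39°N, 44°E

The haversine formula gives a central angle δ ≈ 2.249 rad (128.8°) between the endpoints. The total great-circle distance is δ·R ≈ 2.249 × 3440 ≈ 7735 nmi, so the target fraction is f = 1000/7735 ≈ 0.129.
Interpolate at f ≈ 0.129 with slerp weights a = sin((1−f)δ)/sin δ ≈ 1.189, b = sin(fδ)/sin δ ≈ 0.368.
p = a·p₁ + b·p₂ ≈ (0.557, 0.541, 0.630); φ = arcsin(p_z) ≈ 39.07°, λ = atan2(p_y, p_x) ≈ 44.16°.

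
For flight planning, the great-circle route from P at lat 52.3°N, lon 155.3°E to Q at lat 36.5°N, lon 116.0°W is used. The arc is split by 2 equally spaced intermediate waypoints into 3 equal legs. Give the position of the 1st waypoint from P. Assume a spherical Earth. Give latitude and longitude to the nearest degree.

≈ lat 56°N, lon 170°W

The haversine formula gives a central angle δ ≈ 1.068 rad (61.2°) between the endpoints.
Interpolate at f = 1/3 with slerp weights a = sin((1−f)δ)/sin δ ≈ 0.746, b = sin(fδ)/sin δ ≈ 0.398.
p = a·p₁ + b·p₂ ≈ (-0.554, -0.097, 0.827); φ = arcsin(p_z) ≈ 55.75°, λ = atan2(p_y, p_x) ≈ -170.09°.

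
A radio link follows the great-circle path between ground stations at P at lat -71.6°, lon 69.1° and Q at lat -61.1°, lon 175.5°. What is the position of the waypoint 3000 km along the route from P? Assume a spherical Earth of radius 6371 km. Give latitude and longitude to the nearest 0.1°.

Convert each endpoint to a unit vector on the sphere (x = cos φ cos λ, y = cos φ sin λ, z = sin φ).
The central angle between the endpoints is δ = arccos(p₁·p₂) ≈ 0.664 rad (38.0°). The total great-circle distance is δ·R ≈ 0.664 × 6371 ≈ 4229 km, so the target fraction is f = 3000/4229 ≈ 0.709.
Interpolate at f ≈ 0.709 with slerp weights a = sin((1−f)δ)/sin δ ≈ 0.311, b = sin(fδ)/sin δ ≈ 0.736.
p = a·p₁ + b·p₂ ≈ (-0.320, 0.120, -0.940); φ = arcsin(p_z) ≈ -70.04°, λ = atan2(p_y, p_x) ≈ 159.48°.

≈ lat -70.0°, lon 159.5°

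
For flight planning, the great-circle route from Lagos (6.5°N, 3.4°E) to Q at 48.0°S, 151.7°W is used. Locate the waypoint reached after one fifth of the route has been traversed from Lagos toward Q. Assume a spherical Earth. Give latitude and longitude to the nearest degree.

Write both endpoints as unit vectors p₁, p₂ with components (cos φ cos λ, cos φ sin λ, sin φ).
The central angle between the endpoints is δ = arccos(p₁·p₂) ≈ 2.328 rad (133.4°).
Interpolate at f = 1/5 with slerp weights a = sin((1−f)δ)/sin δ ≈ 1.318, b = sin(fδ)/sin δ ≈ 0.618.
p = a·p₁ + b·p₂ ≈ (0.943, -0.118, -0.310); φ = arcsin(p_z) ≈ -18.06°, λ = atan2(p_y, p_x) ≈ -7.15°.

≈ 18°S, 7°W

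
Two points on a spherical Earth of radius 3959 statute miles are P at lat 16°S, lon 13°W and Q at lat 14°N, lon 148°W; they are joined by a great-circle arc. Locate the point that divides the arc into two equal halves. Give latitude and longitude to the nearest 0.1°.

≈ lat 2.6°S, lon 81.1°W

From cos δ = sin φ₁ sin φ₂ + cos φ₁ cos φ₂ cos Δλ, the central angle is δ ≈ 2.384 rad (136.6°).
Interpolate at f = 1/2 with slerp weights a = sin((1−f)δ)/sin δ ≈ 1.351, b = sin(fδ)/sin δ ≈ 1.351.
p = a·p₁ + b·p₂ ≈ (0.154, -0.987, -0.046); φ = arcsin(p_z) ≈ -2.61°, λ = atan2(p_y, p_x) ≈ -81.15°.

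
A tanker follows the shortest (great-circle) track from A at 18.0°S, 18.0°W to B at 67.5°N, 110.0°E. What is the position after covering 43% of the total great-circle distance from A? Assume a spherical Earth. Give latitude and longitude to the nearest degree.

≈ 31°N, 1°E

The haversine formula gives a central angle δ ≈ 2.105 rad (120.6°) between the endpoints.
Interpolate at f = 0.43 with slerp weights a = sin((1−f)δ)/sin δ ≈ 1.083, b = sin(fδ)/sin δ ≈ 0.914.
p = a·p₁ + b·p₂ ≈ (0.860, 0.010, 0.510); φ = arcsin(p_z) ≈ 30.66°, λ = atan2(p_y, p_x) ≈ 0.69°.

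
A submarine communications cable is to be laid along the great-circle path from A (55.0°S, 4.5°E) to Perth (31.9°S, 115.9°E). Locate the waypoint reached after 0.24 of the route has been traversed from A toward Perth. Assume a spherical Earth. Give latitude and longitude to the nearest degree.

The haversine formula gives a central angle δ ≈ 1.313 rad (75.2°) between the endpoints.
Interpolate at f = 0.24 with slerp weights a = sin((1−f)δ)/sin δ ≈ 0.869, b = sin(fδ)/sin δ ≈ 0.320.
p = a·p₁ + b·p₂ ≈ (0.378, 0.284, -0.881); φ = arcsin(p_z) ≈ -61.79°, λ = atan2(p_y, p_x) ≈ 36.90°.

≈ (62°S, 37°E)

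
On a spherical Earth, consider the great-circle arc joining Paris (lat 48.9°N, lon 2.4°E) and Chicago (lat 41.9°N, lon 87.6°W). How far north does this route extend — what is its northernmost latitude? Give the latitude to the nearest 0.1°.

The great circle lies in the plane with unit normal n̂ = (p₁ × p₂)/|p₁ × p₂|.
Here n̂_z ≈ -0.566; the vertex latitude is φ_max = arccos|n̂_z| ≈ 55.5°.

≈ 55.5°N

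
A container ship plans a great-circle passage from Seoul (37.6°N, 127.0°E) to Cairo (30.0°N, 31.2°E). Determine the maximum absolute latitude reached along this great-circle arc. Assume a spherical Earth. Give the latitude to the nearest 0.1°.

≈ 45.4°N

The great circle lies in the plane with unit normal n̂ = (p₁ × p₂)/|p₁ × p₂|.
Here n̂_z ≈ -0.702; the vertex latitude is φ_max = arccos|n̂_z| ≈ 45.4°.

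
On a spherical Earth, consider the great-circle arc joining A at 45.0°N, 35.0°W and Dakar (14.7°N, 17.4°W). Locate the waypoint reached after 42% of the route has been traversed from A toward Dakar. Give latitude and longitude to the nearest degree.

Write both endpoints as unit vectors p₁, p₂ with components (cos φ cos λ, cos φ sin λ, sin φ).
The central angle between the endpoints is δ = arccos(p₁·p₂) ≈ 0.589 rad (33.8°).
Interpolate at f = 0.42 with slerp weights a = sin((1−f)δ)/sin δ ≈ 0.603, b = sin(fδ)/sin δ ≈ 0.441.
p = a·p₁ + b·p₂ ≈ (0.756, -0.372, 0.538); φ = arcsin(p_z) ≈ 32.57°, λ = atan2(p_y, p_x) ≈ -26.20°.

≈ 33°N, 26°W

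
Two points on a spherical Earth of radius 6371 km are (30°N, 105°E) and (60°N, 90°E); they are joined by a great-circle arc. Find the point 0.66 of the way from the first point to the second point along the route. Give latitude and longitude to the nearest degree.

≈ (50°N, 97°E)

Write both endpoints as unit vectors p₁, p₂ with components (cos φ cos λ, cos φ sin λ, sin φ).
The central angle between the endpoints is δ = arccos(p₁·p₂) ≈ 0.552 rad (31.6°).
Interpolate at f = 0.66 with slerp weights a = sin((1−f)δ)/sin δ ≈ 0.356, b = sin(fδ)/sin δ ≈ 0.680.
p = a·p₁ + b·p₂ ≈ (-0.080, 0.637, 0.766); φ = arcsin(p_z) ≈ 50.03°, λ = atan2(p_y, p_x) ≈ 97.13°.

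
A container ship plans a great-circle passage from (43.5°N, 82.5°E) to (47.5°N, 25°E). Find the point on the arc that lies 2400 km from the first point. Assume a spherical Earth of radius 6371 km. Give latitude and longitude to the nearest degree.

Convert each endpoint to a unit vector on the sphere (x = cos φ cos λ, y = cos φ sin λ, z = sin φ).
The central angle between the endpoints is δ = arccos(p₁·p₂) ≈ 0.691 rad (39.6°). The total great-circle distance is δ·R ≈ 0.691 × 6371 ≈ 4400 km, so the target fraction is f = 2400/4400 ≈ 0.545.
Interpolate at f ≈ 0.545 with slerp weights a = sin((1−f)δ)/sin δ ≈ 0.485, b = sin(fδ)/sin δ ≈ 0.577.
p = a·p₁ + b·p₂ ≈ (0.399, 0.514, 0.759); φ = arcsin(p_z) ≈ 49.41°, λ = atan2(p_y, p_x) ≈ 52.12°.

≈ (49°N, 52°E)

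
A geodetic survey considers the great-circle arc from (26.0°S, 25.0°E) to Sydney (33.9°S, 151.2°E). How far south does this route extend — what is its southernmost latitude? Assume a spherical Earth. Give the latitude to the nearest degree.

≈ 52°S

The great circle lies in the plane with unit normal n̂ = (p₁ × p₂)/|p₁ × p₂|.
Here n̂_z ≈ +0.614; the vertex latitude is φ_max = arccos|n̂_z| ≈ 52.1°.
Check via Clairaut: cos φ_max = |cos φ₁| · sin C = cos(26.0°)·sin(136.9°) ≈ 0.614, again giving ≈ 52.1°.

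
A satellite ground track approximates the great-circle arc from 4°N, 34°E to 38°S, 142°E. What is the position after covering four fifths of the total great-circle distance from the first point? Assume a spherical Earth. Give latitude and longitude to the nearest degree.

Convert each endpoint to a unit vector on the sphere (x = cos φ cos λ, y = cos φ sin λ, z = sin φ).
The central angle between the endpoints is δ = arccos(p₁·p₂) ≈ 1.861 rad (106.6°).
Interpolate at f = 4/5 with slerp weights a = sin((1−f)δ)/sin δ ≈ 0.379, b = sin(fδ)/sin δ ≈ 1.040.
p = a·p₁ + b·p₂ ≈ (-0.332, 0.716, -0.614); φ = arcsin(p_z) ≈ -37.87°, λ = atan2(p_y, p_x) ≈ 114.87°.

≈ 38°S, 115°E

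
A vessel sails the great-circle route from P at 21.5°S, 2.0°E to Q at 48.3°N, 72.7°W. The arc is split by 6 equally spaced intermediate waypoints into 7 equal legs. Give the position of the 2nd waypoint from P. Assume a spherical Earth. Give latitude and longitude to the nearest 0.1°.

Write both endpoints as unit vectors p₁, p₂ with components (cos φ cos λ, cos φ sin λ, sin φ).
The central angle between the endpoints is δ = arccos(p₁·p₂) ≈ 1.681 rad (96.3°).
Interpolate at f = 2/7 with slerp weights a = sin((1−f)δ)/sin δ ≈ 0.938, b = sin(fδ)/sin δ ≈ 0.465.
p = a·p₁ + b·p₂ ≈ (0.964, -0.265, 0.003); φ = arcsin(p_z) ≈ 0.19°, λ = atan2(p_y, p_x) ≈ -15.36°.

≈ 0.2°N, 15.4°W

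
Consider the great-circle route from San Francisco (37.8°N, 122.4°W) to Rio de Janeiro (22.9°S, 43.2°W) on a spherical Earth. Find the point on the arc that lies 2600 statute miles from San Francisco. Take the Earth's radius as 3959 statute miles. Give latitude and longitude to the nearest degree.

≈ 17°N, 87°W

The haversine formula gives a central angle δ ≈ 1.673 rad (95.9°) between the endpoints. The total great-circle distance is δ·R ≈ 1.673 × 3959 ≈ 6624 mi, so the target fraction is f = 2600/6624 ≈ 0.393.
Interpolate at f ≈ 0.393 with slerp weights a = sin((1−f)δ)/sin δ ≈ 0.855, b = sin(fδ)/sin δ ≈ 0.614.
p = a·p₁ + b·p₂ ≈ (0.050, -0.957, 0.285); φ = arcsin(p_z) ≈ 16.56°, λ = atan2(p_y, p_x) ≈ -86.99°.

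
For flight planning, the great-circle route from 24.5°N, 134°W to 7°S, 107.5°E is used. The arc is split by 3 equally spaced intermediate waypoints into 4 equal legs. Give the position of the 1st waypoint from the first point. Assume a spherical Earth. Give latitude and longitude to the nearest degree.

Convert each endpoint to a unit vector on the sphere (x = cos φ cos λ, y = cos φ sin λ, z = sin φ).
The central angle between the endpoints is δ = arccos(p₁·p₂) ≈ 2.073 rad (118.8°).
Interpolate at f = 1/4 with slerp weights a = sin((1−f)δ)/sin δ ≈ 1.141, b = sin(fδ)/sin δ ≈ 0.565.
p = a·p₁ + b·p₂ ≈ (-0.890, -0.212, 0.404); φ = arcsin(p_z) ≈ 23.84°, λ = atan2(p_y, p_x) ≈ -166.62°.

≈ 24°N, 167°W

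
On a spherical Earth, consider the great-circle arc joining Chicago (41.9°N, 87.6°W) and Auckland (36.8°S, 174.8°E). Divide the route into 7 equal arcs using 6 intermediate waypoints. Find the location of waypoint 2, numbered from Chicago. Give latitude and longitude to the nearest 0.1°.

≈ 22.2°N, 120.6°W

From cos δ = sin φ₁ sin φ₂ + cos φ₁ cos φ₂ cos Δλ, the central angle is δ ≈ 2.070 rad (118.6°).
Interpolate at f = 2/7 with slerp weights a = sin((1−f)δ)/sin δ ≈ 1.134, b = sin(fδ)/sin δ ≈ 0.635.
p = a·p₁ + b·p₂ ≈ (-0.471, -0.797, 0.377); φ = arcsin(p_z) ≈ 22.15°, λ = atan2(p_y, p_x) ≈ -120.58°.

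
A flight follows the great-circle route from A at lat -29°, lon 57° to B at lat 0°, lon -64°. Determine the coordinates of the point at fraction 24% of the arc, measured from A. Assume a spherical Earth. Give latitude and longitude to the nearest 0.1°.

≈ lat -32.9°, lon 24.5°

The haversine formula gives a central angle δ ≈ 2.038 rad (116.8°) between the endpoints.
Interpolate at f = 0.24 with slerp weights a = sin((1−f)δ)/sin δ ≈ 1.120, b = sin(fδ)/sin δ ≈ 0.526.
p = a·p₁ + b·p₂ ≈ (0.764, 0.348, -0.543); φ = arcsin(p_z) ≈ -32.88°, λ = atan2(p_y, p_x) ≈ 24.51°.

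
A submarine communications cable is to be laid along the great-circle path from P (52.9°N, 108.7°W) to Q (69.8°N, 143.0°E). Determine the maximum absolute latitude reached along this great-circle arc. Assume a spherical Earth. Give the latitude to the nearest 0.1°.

≈ 74.3°N

The great circle lies in the plane with unit normal n̂ = (p₁ × p₂)/|p₁ × p₂|.
Here n̂_z ≈ -0.271; the vertex latitude is φ_max = arccos|n̂_z| ≈ 74.3°.
Check via Clairaut: cos φ_max = |cos φ₁| · sin C = cos(52.9°)·sin(26.7°) ≈ 0.271, again giving ≈ 74.3°.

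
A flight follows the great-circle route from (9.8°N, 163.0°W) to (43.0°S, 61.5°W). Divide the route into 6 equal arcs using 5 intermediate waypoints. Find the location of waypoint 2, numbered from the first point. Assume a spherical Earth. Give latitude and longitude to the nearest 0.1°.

Convert each endpoint to a unit vector on the sphere (x = cos φ cos λ, y = cos φ sin λ, z = sin φ).
The central angle between the endpoints is δ = arccos(p₁·p₂) ≈ 1.834 rad (105.1°).
Interpolate at f = 2/6 with slerp weights a = sin((1−f)δ)/sin δ ≈ 0.973, b = sin(fδ)/sin δ ≈ 0.594.
p = a·p₁ + b·p₂ ≈ (-0.710, -0.662, -0.240); φ = arcsin(p_z) ≈ -13.86°, λ = atan2(p_y, p_x) ≈ -136.98°.

≈ (13.9°S, 137.0°W)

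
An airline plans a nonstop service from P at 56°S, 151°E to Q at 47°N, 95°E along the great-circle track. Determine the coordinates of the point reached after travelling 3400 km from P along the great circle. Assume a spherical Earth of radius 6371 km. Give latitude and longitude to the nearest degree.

From cos δ = sin φ₁ sin φ₂ + cos φ₁ cos φ₂ cos Δλ, the central angle is δ ≈ 1.975 rad (113.1°). The total great-circle distance is δ·R ≈ 1.975 × 6371 ≈ 12581 km, so the target fraction is f = 3400/12581 ≈ 0.270.
Interpolate at f ≈ 0.270 with slerp weights a = sin((1−f)δ)/sin δ ≈ 1.078, b = sin(fδ)/sin δ ≈ 0.553.
p = a·p₁ + b·p₂ ≈ (-0.560, 0.668, -0.489); φ = arcsin(p_z) ≈ -29.30°, λ = atan2(p_y, p_x) ≈ 129.98°.

≈ 29°S, 130°E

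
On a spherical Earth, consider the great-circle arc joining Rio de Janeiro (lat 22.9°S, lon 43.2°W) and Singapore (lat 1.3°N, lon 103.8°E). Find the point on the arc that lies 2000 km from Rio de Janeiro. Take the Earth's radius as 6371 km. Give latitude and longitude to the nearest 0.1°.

Convert each endpoint to a unit vector on the sphere (x = cos φ cos λ, y = cos φ sin λ, z = sin φ).
The central angle between the endpoints is δ = arccos(p₁·p₂) ≈ 2.467 rad (141.4°). The total great-circle distance is δ·R ≈ 2.467 × 6371 ≈ 15720 km, so the target fraction is f = 2000/15720 ≈ 0.127.
Interpolate at f ≈ 0.127 with slerp weights a = sin((1−f)δ)/sin δ ≈ 1.338, b = sin(fδ)/sin δ ≈ 0.495.
p = a·p₁ + b·p₂ ≈ (0.780, -0.363, -0.509); φ = arcsin(p_z) ≈ -30.61°, λ = atan2(p_y, p_x) ≈ -24.96°.

≈ lat 30.6°S, lon 25.0°W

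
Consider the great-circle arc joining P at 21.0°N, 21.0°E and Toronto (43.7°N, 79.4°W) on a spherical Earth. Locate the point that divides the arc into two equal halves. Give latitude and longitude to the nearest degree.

≈ 44°N, 21°W

Write both endpoints as unit vectors p₁, p₂ with components (cos φ cos λ, cos φ sin λ, sin φ).
The central angle between the endpoints is δ = arccos(p₁·p₂) ≈ 1.445 rad (82.8°).
Interpolate at f = 1/2 with slerp weights a = sin((1−f)δ)/sin δ ≈ 0.666, b = sin(fδ)/sin δ ≈ 0.666.
p = a·p₁ + b·p₂ ≈ (0.669, -0.251, 0.699); φ = arcsin(p_z) ≈ 44.37°, λ = atan2(p_y, p_x) ≈ -20.52°.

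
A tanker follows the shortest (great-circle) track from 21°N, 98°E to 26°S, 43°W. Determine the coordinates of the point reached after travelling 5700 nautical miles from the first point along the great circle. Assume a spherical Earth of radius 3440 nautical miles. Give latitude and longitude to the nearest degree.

≈ 16°S, 9°E

Write both endpoints as unit vectors p₁, p₂ with components (cos φ cos λ, cos φ sin λ, sin φ).
The central angle between the endpoints is δ = arccos(p₁·p₂) ≈ 2.514 rad (144.0°). The total great-circle distance is δ·R ≈ 2.514 × 3440 ≈ 8647 nmi, so the target fraction is f = 5700/8647 ≈ 0.659.
Interpolate at f ≈ 0.659 with slerp weights a = sin((1−f)δ)/sin δ ≈ 1.286, b = sin(fδ)/sin δ ≈ 1.696.
p = a·p₁ + b·p₂ ≈ (0.948, 0.150, -0.282); φ = arcsin(p_z) ≈ -16.41°, λ = atan2(p_y, p_x) ≈ 8.97°.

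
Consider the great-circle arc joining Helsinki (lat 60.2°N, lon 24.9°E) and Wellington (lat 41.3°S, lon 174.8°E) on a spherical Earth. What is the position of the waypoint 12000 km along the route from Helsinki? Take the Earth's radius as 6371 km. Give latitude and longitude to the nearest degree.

Convert each endpoint to a unit vector on the sphere (x = cos φ cos λ, y = cos φ sin λ, z = sin φ).
The central angle between the endpoints is δ = arccos(p₁·p₂) ≈ 2.681 rad (153.6°). The total great-circle distance is δ·R ≈ 2.681 × 6371 ≈ 17080 km, so the target fraction is f = 12000/17080 ≈ 0.703.
Interpolate at f ≈ 0.703 with slerp weights a = sin((1−f)δ)/sin δ ≈ 1.609, b = sin(fδ)/sin δ ≈ 2.140.
p = a·p₁ + b·p₂ ≈ (-0.876, 0.482, -0.016); φ = arcsin(p_z) ≈ -0.91°, λ = atan2(p_y, p_x) ≈ 151.15°.

≈ lat 1°S, lon 151°E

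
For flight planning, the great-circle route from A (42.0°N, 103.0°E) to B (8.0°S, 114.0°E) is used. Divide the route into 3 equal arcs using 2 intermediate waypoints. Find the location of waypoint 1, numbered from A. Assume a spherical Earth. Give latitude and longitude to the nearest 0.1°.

≈ (25.4°N, 107.5°E)

Write both endpoints as unit vectors p₁, p₂ with components (cos φ cos λ, cos φ sin λ, sin φ).
The central angle between the endpoints is δ = arccos(p₁·p₂) ≈ 0.890 rad (51.0°).
Interpolate at f = 1/3 with slerp weights a = sin((1−f)δ)/sin δ ≈ 0.720, b = sin(fδ)/sin δ ≈ 0.376.
p = a·p₁ + b·p₂ ≈ (-0.272, 0.861, 0.429); φ = arcsin(p_z) ≈ 25.41°, λ = atan2(p_y, p_x) ≈ 107.51°.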